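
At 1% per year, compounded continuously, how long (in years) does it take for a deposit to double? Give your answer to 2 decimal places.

e^(0.01t) = 2, so 0.01t = ln 2 ≈ 0.69315.
t ≈ 0.69315/0.01 ≈ 69.3147.

69.31 years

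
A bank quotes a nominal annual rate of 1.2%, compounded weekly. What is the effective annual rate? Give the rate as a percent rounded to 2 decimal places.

One year is 52 periods at 0.000230769 each: (1 + 0.000230769)^52 ≈ 1.012071.
EAR = 1.012071 − 1 ≈ 1.20709%.

1.21%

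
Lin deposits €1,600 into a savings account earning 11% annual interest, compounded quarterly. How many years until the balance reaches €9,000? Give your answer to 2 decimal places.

We need (1 + 0.0275)^(4t) = 5.625, so 4t = ln 5.625 / ln 1.0275 ≈ 63.6677.
t ≈ 63.6677/4 = 15.9169 years.

15.92 years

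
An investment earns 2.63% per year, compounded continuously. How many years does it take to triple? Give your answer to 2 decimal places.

41.77 years

e^(0.0263t) = 3, so 0.0263t = ln 3 ≈ 1.0986.
t ≈ 1.0986/0.0263 ≈ 41.7723.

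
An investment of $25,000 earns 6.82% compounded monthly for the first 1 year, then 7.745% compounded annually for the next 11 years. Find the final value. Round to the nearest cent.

$60,791.58

After 1 years at 6.82%: 25,000 × 1.0703727256 ≈ 26,759.3181.
Then 11 years at 7.745%: 26,759.3181 × 2.2717910297 ≈ 60,791.5789.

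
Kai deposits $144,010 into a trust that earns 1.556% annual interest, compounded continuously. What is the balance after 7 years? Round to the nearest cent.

A = P·e^(rt) = 144,010·e^(0.01556·7) = 144,010·e^0.10892.
e^0.10892 ≈ 1.11507314092, so A ≈ 160,581.6830.

$160,581.68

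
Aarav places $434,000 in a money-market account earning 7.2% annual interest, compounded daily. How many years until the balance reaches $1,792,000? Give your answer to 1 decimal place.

19.7 years

We need (1 + 0.00019726)^(365t) = 4.129, so 365t = ln 4.129 / ln 1.000197 ≈ 7189.3995.
t ≈ 7189.3995/365 = 19.6970 years.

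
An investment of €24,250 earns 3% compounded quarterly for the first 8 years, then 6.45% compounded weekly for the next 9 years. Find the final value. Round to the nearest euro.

After 8 years at 3%: 24,250 × 1.2701112243 ≈ 30,800.1972.
Then 9 years at 6.45%: 30,800.1972 × 1.7862889863 ≈ 55,018.0530.

€55,018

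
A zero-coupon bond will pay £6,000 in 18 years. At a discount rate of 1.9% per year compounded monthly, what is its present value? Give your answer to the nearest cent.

Periodic rate = 1.9%/12 = 0.00158333; 216 periods.
P = 6,000/(1 + 0.019/12)^216 ≈ 6,000/1.4073796 ≈ 4,263.2421.

£4,263.24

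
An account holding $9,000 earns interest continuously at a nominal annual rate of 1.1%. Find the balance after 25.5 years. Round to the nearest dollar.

$11,914

A = P·e^(rt) = 9,000·e^(0.011·25.5) = 9,000·e^0.2805.
e^0.2805 ≈ 1.3237915427, so A ≈ 11,914.1239.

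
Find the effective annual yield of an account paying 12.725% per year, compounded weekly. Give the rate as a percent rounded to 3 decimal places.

13.552%

EAR = (1 + 12.725%/52)^52 − 1 = (1 + 0.00244712)^52 − 1.
(1 + 0.00244712)^52 ≈ 1.135524, so EAR ≈ 13.55244%.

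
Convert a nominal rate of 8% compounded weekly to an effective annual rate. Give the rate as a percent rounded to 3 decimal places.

One year is 52 periods at 0.00153846 each: (1 + 0.00153846)^52 ≈ 1.08322.
EAR = 1.08322 − 1 ≈ 8.32205%.

8.322%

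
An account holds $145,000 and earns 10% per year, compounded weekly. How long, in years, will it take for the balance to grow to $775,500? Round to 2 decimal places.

16.78 years

We need (1 + 0.00192308)^(52t) = 5.3483, so 52t = ln 5.3483 / ln 1.001923 ≈ 872.7607.
t ≈ 872.7607/52 = 16.7839 years.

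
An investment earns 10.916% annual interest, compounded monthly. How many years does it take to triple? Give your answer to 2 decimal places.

10.11 years

(1 + 0.00909667)^(12t) = 3.
12t = ln 3 / ln(1 + 0.00909667) ≈ 1.0986/0.00905554 ≈ 121.3193.
t ≈ 10.1099.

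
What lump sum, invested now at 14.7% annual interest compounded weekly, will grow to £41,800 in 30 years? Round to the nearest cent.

£511.26

Periodic rate = 14.7%/52 = 0.00282692; 1560 periods.
P = 41,800/(1 + 0.147/52)^1560 ≈ 41,800/81.759201275 ≈ 511.2574.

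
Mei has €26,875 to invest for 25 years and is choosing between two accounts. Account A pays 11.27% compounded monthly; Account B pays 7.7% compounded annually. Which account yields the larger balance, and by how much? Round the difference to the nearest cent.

A: (1 + 0.1127/12)^300 ≈ 16.5163656702, so 26,875 × 16.5163656702 ≈ 443,877.3274.
B: (1 + 0.077)^25 ≈ 6.3884070819, so 26,875 × 6.3884070819 ≈ 171,688.4403.
Difference ≈ 272,188.8871 in favor of A.

Account A, by €272,188.89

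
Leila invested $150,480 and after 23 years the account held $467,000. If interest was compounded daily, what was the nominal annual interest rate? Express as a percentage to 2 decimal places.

(1 + r/365)^8395 = 467,000/150,480 = 3.1034.
1 + r/365 = 3.1034^(1/8395) ≈ 1.000135, so r/365 ≈ 0.000134911.
r ≈ 365·0.000134911 = 4.92424%.

4.92%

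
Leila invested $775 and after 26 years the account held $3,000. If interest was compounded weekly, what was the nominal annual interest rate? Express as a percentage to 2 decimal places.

(1 + r/52)^1352 = 3,000/775 = 3.87097.
1 + r/52 = 3.87097^(1/1352) ≈ 1.001002, so r/52 ≈ 0.00100161.
r ≈ 52·0.00100161 = 5.20839%.

5.21%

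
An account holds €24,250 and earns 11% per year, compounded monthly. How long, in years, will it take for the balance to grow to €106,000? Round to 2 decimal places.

We need (1 + 0.00916667)^(12t) = 4.3711, so 12t = ln 4.3711 / ln 1.009167 ≈ 161.6479.
t ≈ 161.6479/12 = 13.4707 years.

13.47 years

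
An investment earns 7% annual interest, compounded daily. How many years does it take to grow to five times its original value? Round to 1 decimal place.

23.0 years

(1 + 0.000191781)^(365t) = 5.
365t = ln 5 / ln(1 + 0.000191781) ≈ 1.6094/0.000191762 ≈ 8392.8738.
t ≈ 22.9942.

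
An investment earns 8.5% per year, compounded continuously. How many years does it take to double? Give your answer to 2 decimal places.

8.15 years

e^(0.085t) = 2, so 0.085t = ln 2 ≈ 0.69315.
t ≈ 0.69315/0.085 ≈ 8.1547.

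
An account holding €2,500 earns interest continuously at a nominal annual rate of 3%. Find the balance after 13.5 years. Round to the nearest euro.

A = P·e^(rt) = 2,500·e^(0.03·13.5) = 2,500·e^0.405.
e^0.405 ≈ 1.4993025, so A ≈ 3,748.2563.

€3,748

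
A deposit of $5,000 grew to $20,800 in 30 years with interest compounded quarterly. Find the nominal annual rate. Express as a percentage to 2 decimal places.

The 120-period growth factor is 20,800/5,000 = 4.16.
r/4 = 4.16^(1/120) − 1 ≈ 0.0119501, so r ≈ 4·0.0119501 = 4.78005%.

4.78%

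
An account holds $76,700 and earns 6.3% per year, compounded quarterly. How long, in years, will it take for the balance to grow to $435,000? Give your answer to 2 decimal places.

27.76 years

We need (1 + 0.01575)^(4t) = 5.6714, so 4t = ln 5.6714 / ln 1.01575 ≈ 111.0524.
t ≈ 111.0524/4 = 27.7631 years.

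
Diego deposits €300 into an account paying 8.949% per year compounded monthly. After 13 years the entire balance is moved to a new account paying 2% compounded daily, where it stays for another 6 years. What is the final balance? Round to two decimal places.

After 13 years at 8.949%: 300 × 3.186915531 ≈ 956.0747.
Then 6 years at 2%: 956.0747 × 1.127493145 ≈ 1,077.9676.

€1,077.97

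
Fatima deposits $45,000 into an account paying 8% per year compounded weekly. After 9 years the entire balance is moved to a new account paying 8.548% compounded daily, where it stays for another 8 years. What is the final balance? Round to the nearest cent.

After 9 years at 8%: 45,000 × 2.05329685077 ≈ 92,398.3583.
Then 8 years at 8.548%: 92,398.3583 × 1.98131335941 ≈ 183,070.1017.

$183,070.10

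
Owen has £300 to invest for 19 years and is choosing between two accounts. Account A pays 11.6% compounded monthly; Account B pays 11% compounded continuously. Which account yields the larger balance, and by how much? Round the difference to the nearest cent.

Account A, by £264.26

A: (1 + 0.116/12)^228 ≈ 8.965783422, so 300 × 8.965783422 ≈ 2,689.7350.
B: e^(0.11·19) = e^2.09 ≈ 8.084915164, so 300 × 8.084915164 ≈ 2,425.4745.
Difference ≈ 264.2605 in favor of A.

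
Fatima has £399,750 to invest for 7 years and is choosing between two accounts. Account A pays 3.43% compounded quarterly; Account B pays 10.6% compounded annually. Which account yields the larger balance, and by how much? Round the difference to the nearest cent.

Account B, by £301,521.73

Account A growth factor: (1 + 0.008575)^28 ≈ 1.27007559023; balance ≈ 507,712.7172.
Account B growth factor: (1 + 0.106)^7 ≈ 2.02435133673; balance ≈ 809,234.4469.
Account B is larger by 301,521.7297.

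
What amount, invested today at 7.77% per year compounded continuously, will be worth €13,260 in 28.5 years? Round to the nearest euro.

€1,448

P = A·e^(−rt) = 13,260·e^(−2.21445).
e^(−2.21445) ≈ 0.10921356519, so P ≈ 1,448.1719.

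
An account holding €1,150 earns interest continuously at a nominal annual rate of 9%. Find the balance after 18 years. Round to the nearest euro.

A = P·e^(rt) = 1,150·e^(0.09·18) = 1,150·e^1.62.
e^1.62 ≈ 5.053090317, so A ≈ 5,811.0539.

€5,811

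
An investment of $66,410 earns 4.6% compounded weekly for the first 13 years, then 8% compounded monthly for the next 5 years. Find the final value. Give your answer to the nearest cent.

$179,873.87

Phase 1: 66,410·(1 + 0.046/52)^676 ≈ 120,733.2182.
Phase 2: 120,733.2182·(1 + 0.08/12)^60 ≈ 179,873.8670.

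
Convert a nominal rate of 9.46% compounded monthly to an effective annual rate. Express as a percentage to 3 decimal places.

9.881%

EAR = (1 + 9.46%/12)^12 − 1 = (1 + 0.00788333)^12 − 1.
(1 + 0.00788333)^12 ≈ 1.098811, so EAR ≈ 9.88114%.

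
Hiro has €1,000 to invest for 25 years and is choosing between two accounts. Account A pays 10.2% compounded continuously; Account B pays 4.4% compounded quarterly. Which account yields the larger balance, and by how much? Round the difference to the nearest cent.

Account A growth factor: e^(0.102·25) = e^2.55 ≈ 12.807103783; balance ≈ 12,807.1038.
Account B growth factor: (1 + 0.011)^100 ≈ 2.986177089; balance ≈ 2,986.1771.
Account A is larger by 9,820.9267.

Account A, by €9,820.93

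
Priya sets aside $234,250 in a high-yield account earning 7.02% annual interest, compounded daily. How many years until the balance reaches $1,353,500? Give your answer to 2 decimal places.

24.99 years

We need (1 + 0.000192329)^(365t) = 5.778, so 365t = ln 5.778 / ln 1.000192 ≈ 9120.9905.
t ≈ 9120.9905/365 = 24.9890 years.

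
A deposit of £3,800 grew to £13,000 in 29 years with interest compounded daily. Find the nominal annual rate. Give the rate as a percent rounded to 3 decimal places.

4.241%

The 10585-period growth factor is 13,000/3,800 = 3.42105.
r/365 = 3.42105^(1/10585) − 1 ≈ 0.000116204, so r ≈ 365·0.000116204 = 4.24145%.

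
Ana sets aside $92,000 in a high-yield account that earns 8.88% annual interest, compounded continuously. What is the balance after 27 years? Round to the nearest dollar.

$1,011,701

A = P·e^(rt) = 92,000·e^(0.0888·27) = 92,000·e^2.3976.
e^2.3976 ≈ 10.99675247869, so A ≈ 1,011,701.2280.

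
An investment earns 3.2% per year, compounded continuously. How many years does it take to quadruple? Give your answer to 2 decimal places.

43.32 years

e^(0.032t) = 4, so 0.032t = ln 4 ≈ 1.3863.
t ≈ 1.3863/0.032 ≈ 43.3217.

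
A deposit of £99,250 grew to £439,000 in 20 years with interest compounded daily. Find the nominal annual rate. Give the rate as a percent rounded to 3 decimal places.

7.435%

(1 + r/365)^7300 = 439,000/99,250 = 4.42317.
1 + r/365 = 4.42317^(1/7300) ≈ 1.000204, so r/365 ≈ 0.0002037.
r ≈ 365·0.0002037 = 7.43504%.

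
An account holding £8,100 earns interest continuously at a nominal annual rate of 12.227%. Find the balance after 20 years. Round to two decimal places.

A = P·e^(rt) = 8,100·e^(0.12227·20) = 8,100·e^2.4454.
e^2.4454 ≈ 11.535162741, so A ≈ 93,434.8182.

£93,434.82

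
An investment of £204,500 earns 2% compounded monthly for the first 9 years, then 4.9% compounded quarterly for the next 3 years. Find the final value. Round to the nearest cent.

£283,305.28

Phase 1: 204,500·(1 + 0.02/12)^108 ≈ 244,794.2696.
Phase 2: 244,794.2696·(1 + 0.01225)^12 ≈ 283,305.2825.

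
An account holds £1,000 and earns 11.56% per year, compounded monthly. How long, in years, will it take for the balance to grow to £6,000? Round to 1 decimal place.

15.6 years

We need (1 + 0.00963333)^(12t) = 6, so 12t = ln 6 / ln 1.009633 ≈ 186.8902.
t ≈ 186.8902/12 = 15.5742 years.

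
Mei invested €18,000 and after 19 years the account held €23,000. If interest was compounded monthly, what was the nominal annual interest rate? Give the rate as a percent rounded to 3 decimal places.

1.291%

(1 + r/12)^228 = 23,000/18,000 = 1.27778.
1 + r/12 = 1.27778^(1/228) ≈ 1.001076, so r/12 ≈ 0.00107568.
r ≈ 12·0.00107568 = 1.29081%.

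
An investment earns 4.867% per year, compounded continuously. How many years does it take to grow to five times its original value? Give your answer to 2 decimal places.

e^(0.04867t) = 5, so 0.04867t = ln 5 ≈ 1.6094.
t ≈ 1.6094/0.04867 ≈ 33.0684.

33.07 years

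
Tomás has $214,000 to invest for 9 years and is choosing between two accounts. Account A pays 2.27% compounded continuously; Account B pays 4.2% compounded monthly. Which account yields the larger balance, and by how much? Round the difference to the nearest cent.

Account A growth factor: e^(0.0227·9) = e^0.2043 ≈ 1.22666609809; balance ≈ 262,506.5450.
Account B growth factor: (1 + 0.0035)^108 ≈ 1.45840013866; balance ≈ 312,097.6297.
Account B is larger by 49,591.0847.

Account B, by $49,591.08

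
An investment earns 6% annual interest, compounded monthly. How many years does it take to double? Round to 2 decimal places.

11.58 years

(1 + 0.005)^(12t) = 2.
12t = ln 2 / ln(1 + 0.005) ≈ 0.69315/0.00498754 ≈ 138.9757.
t ≈ 11.5813.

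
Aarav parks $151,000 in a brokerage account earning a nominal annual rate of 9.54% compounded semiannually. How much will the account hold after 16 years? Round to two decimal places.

Growth factor = (1 + 0.0477)^32 ≈ 4.44203734221.
A ≈ 151,000 × 4.44203734221 ≈ 670,747.6387.

$670,747.64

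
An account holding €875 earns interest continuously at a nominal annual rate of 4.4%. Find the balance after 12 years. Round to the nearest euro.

A = P·e^(rt) = 875·e^(0.044·12) = 875·e^0.528.
e^0.528 ≈ 1.69553784, so A ≈ 1,483.5956.

€1,484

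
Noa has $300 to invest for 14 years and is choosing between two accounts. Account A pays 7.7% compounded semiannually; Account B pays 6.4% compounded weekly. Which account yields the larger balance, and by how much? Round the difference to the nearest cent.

Account A growth factor: (1 + 0.0385)^28 ≈ 2.87993061; balance ≈ 863.9792.
Account B growth factor: (1 + 0.064/52)^728 ≈ 2.44843505; balance ≈ 734.5305.
Account A is larger by 129.4487.

Account A, by $129.45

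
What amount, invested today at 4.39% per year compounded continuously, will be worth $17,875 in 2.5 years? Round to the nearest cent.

$16,017.04

P = A·e^(−rt) = 17,875·e^(−0.10975).
e^(−0.10975) ≈ 0.89605812183, so P ≈ 16,017.0389.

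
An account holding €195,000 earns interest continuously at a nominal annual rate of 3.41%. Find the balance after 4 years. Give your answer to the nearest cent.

€223,497.35

A = P·e^(rt) = 195,000·e^(0.0341·4) = 195,000·e^0.1364.
e^0.1364 ≈ 1.14614025802, so A ≈ 223,497.3503.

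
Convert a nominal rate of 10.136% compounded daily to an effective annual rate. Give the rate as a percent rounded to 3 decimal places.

EAR = (1 + 10.136%/365)^365 − 1 = (1 + 0.000277699)^365 − 1.
(1 + 0.000277699)^365 ≈ 1.106659, so EAR ≈ 10.66594%.

10.666%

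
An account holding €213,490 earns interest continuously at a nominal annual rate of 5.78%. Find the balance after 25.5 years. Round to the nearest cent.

A = P·e^(rt) = 213,490·e^(0.0578·25.5) = 213,490·e^1.4739.
e^1.4739 ≈ 4.36623027709, so A ≈ 932,146.5019.

€932,146.50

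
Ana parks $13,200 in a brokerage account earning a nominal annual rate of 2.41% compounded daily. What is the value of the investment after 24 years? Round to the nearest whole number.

$23,538

Periodic rate = 2.41%/365 = 0.0000660274; periods = 365·24 = 8760.
A = 13,200·(1 + 0.0241/365)^8760 ≈ 13,200·1.7831490059 ≈ 23,537.5669.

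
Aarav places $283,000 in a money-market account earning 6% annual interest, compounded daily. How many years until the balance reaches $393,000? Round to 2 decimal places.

(1 + 0.000164384)^(365t) = 393,000/283,000 = 1.3887.
365t·ln(1 + 0.000164384) = ln(1.3887); 365t = 0.32836/0.00016437 ≈ 1997.7040.
t ≈ 5.4732 years.

5.47 years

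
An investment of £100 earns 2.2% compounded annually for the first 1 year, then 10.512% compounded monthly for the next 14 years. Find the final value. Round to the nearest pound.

£442

After 1 years at 2.2%: 100 × 1.022 ≈ 102.2000.
Then 14 years at 10.512%: 102.2000 × 4.32871807 ≈ 442.3950.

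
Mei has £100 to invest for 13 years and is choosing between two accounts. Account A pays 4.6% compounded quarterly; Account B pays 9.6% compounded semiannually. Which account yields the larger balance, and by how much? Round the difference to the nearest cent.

Account B, by £157.14

Account A growth factor: (1 + 0.0115)^52 ≈ 1.81228347; balance ≈ 181.2283.
Account B growth factor: (1 + 0.048)^26 ≈ 3.38371167; balance ≈ 338.3712.
Account B is larger by 157.1428.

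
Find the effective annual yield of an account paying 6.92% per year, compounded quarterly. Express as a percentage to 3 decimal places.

One year is 4 periods at 0.0173 each: (1 + 0.0173)^4 ≈ 1.071017.
EAR = 1.071017 − 1 ≈ 7.10165%.

7.102%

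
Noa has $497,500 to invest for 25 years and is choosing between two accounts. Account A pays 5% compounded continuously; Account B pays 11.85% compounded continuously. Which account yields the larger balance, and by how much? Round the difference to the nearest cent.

Account B, by $7,888,327.21

A: e^(0.05·25) = e^1.25 ≈ 3.490342957462, so 497,500 × 3.490342957462 ≈ 1,736,445.6213.
B: e^(0.1185·25) = e^2.9625 ≈ 19.34627704134, so 497,500 × 19.34627704134 ≈ 9,624,772.8281.
Difference ≈ 7,888,327.2067 in favor of B.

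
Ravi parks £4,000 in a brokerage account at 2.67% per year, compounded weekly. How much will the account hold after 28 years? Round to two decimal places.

£8,446.08

Periodic rate = 2.67%/52 = 0.000513462; periods = 52·28 = 1456.
A = 4,000·(1 + 0.0267/52)^1456 ≈ 4,000·2.11152014 ≈ 8,446.0806.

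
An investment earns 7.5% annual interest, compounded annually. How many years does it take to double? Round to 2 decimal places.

9.58 years

(1 + 0.075)^t = 2.
t = ln 2 / ln(1 + 0.075) ≈ 0.69315/0.0723207 ≈ 9.5844.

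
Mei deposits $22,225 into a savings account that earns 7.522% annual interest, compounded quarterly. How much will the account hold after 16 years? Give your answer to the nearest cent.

$73,226.81

Periodic rate = 7.522%/4 = 0.018805; periods = 4·16 = 64.
A = 22,225·(1 + 0.018805)^64 ≈ 22,225·3.2947944978 ≈ 73,226.8077.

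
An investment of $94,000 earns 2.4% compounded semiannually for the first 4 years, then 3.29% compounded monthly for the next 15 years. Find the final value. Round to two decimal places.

$169,278.97

After 4 years at 2.4%: 94,000 × 1.10013023354 ≈ 103,412.2420.
Then 15 years at 3.29%: 103,412.2420 × 1.63693358716 ≈ 169,278.9722.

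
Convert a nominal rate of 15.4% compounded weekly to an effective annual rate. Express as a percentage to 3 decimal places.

One year is 52 periods at 0.00296154 each: (1 + 0.00296154)^52 ≈ 1.166225.
EAR = 1.166225 − 1 ≈ 16.62254%.

16.623%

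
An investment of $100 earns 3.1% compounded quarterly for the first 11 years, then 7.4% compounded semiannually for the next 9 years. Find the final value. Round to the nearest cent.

$270.11

Phase 1: 100·(1 + 0.00775)^44 ≈ 140.4506.
Phase 2: 140.4506·(1 + 0.037)^18 ≈ 270.1103.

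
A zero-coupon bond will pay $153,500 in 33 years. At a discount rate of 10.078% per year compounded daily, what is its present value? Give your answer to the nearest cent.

Periodic rate = 10.078%/365 = 0.00027611; 12045 periods.
P = 153,500/(1 + 0.10078/365)^12045 ≈ 153,500/27.8068098726 ≈ 5,520.2305.

$5,520.23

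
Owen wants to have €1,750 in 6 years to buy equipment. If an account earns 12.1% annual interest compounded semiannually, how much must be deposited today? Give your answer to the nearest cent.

€864.79

Growth factor = (1 + 0.0605)^12 ≈ 2.023615859.
P = 1,750/2.023615859 ≈ 864.7886.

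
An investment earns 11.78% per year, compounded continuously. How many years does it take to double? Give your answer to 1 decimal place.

5.9 years

e^(0.1178t) = 2, so 0.1178t = ln 2 ≈ 0.69315.
t ≈ 0.69315/0.1178 ≈ 5.8841.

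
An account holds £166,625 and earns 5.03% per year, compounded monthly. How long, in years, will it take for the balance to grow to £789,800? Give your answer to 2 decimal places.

31.00 years

We need (1 + 0.00419167)^(12t) = 4.74, so 12t = ln 4.74 / ln 1.004192 ≈ 371.9983.
t ≈ 371.9983/12 = 30.9999 years.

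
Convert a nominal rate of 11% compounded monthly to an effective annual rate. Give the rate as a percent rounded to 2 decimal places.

11.57%

EAR = (1 + 11%/12)^12 − 1 = (1 + 0.00916667)^12 − 1.
(1 + 0.00916667)^12 ≈ 1.115719, so EAR ≈ 11.57188%.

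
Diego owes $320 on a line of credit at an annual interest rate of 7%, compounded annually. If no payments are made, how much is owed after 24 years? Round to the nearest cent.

$1,623.16

Growth factor = (1 + 0.07)^24 ≈ 5.072366953.
A ≈ 320 × 5.072366953 ≈ 1,623.1574.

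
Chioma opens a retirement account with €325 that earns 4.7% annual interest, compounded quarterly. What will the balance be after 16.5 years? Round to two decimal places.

Periodic rate = 4.7%/4 = 0.01175; periods = 4·16.5 = 66.
A = 325·(1 + 0.01175)^66 ≈ 325·2.16188238 ≈ 702.6118.

€702.61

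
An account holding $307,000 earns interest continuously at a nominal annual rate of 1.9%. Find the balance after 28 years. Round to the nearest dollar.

A = P·e^(rt) = 307,000·e^(0.019·28) = 307,000·e^0.532.
e^0.532 ≈ 1.70233357337, so A ≈ 522,616.4070.

$522,616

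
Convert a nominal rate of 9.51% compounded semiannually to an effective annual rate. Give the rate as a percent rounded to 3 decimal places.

One year is 2 periods at 0.04755 each: (1 + 0.04755)^2 ≈ 1.097361.
EAR = 1.097361 − 1 ≈ 9.73610%.

9.736%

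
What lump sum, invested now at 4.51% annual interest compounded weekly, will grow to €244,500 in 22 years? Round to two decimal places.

€90,689.84

Growth factor = (1 + 0.0451/52)^1144 ≈ 2.69600211428.
P = 244,500/2.69600211428 ≈ 90,689.8399.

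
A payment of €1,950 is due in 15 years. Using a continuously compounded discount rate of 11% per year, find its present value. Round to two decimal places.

P = A·e^(−rt) = 1,950·e^(−1.65).
e^(−1.65) ≈ 0.1920499086, so P ≈ 374.4973.

€374.50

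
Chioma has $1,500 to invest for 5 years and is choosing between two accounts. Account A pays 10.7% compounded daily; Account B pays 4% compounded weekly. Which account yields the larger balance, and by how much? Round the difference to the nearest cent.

Account A growth factor: (1 + 0.107/365)^1825 ≈ 1.707314379; balance ≈ 2,560.9716.
Account B growth factor: (1 + 0.04/52)^260 ≈ 1.221308856; balance ≈ 1,831.9633.
Account A is larger by 729.0083.

Account A, by $729.01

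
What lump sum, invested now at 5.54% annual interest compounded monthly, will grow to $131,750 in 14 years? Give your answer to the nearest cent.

$60,769.68

Growth factor = (1 + 0.0554/12)^168 ≈ 2.16802181964.
P = 131,750/2.16802181964 ≈ 60,769.6836.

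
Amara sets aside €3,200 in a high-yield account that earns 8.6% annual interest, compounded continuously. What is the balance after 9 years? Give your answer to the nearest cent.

€6,938.95

A = P·e^(rt) = 3,200·e^(0.086·9) = 3,200·e^0.774.
e^0.774 ≈ 2.16842262, so A ≈ 6,938.9524.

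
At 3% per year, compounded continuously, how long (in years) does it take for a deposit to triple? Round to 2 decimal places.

36.62 years

e^(0.03t) = 3, so 0.03t = ln 3 ≈ 1.0986.
t ≈ 1.0986/0.03 ≈ 36.6204.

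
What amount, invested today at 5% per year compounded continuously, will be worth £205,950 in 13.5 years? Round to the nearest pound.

P = A·e^(−rt) = 205,950·e^(−0.675).
e^(−0.675) ≈ 0.509156420608, so P ≈ 104,860.7648.

£104,861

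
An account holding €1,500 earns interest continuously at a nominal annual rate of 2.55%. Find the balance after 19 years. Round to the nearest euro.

€2,435

A = P·e^(rt) = 1,500·e^(0.0255·19) = 1,500·e^0.4845.
e^0.4845 ≈ 1.623363124, so A ≈ 2,435.0447.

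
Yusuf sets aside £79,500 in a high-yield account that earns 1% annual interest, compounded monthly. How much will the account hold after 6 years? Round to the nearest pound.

£84,414

Periodic rate = 1%/12 = 0.000833333; periods = 12·6 = 72.
A = 79,500·(1 + 0.01/12)^72 ≈ 79,500·1.0618100157 ≈ 84,413.8962.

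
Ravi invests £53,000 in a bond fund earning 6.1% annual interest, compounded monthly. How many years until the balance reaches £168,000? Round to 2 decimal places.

(1 + 0.00508333)^(12t) = 168,000/53,000 = 3.1698.
12t·ln(1 + 0.00508333) = ln(3.1698); 12t = 1.1537/0.00507046 ≈ 227.5282.
t ≈ 18.9607 years.

18.96 years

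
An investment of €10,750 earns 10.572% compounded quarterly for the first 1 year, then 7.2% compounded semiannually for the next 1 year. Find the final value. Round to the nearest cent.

€12,806.94

Phase 1: 10,750·(1 + 0.02643)^4 ≈ 11,932.3453.
Phase 2: 11,932.3453·(1 + 0.036)^2 ≈ 12,806.9385.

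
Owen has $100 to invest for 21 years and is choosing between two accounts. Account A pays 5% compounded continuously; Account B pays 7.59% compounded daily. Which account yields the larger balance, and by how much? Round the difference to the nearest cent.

Account A growth factor: e^(0.05·21) = e^1.05 ≈ 2.85765112; balance ≈ 285.7651.
Account B growth factor: (1 + 0.0759/365)^7665 ≈ 4.92209524; balance ≈ 492.2095.
Account B is larger by 206.4444.

Account B, by $206.44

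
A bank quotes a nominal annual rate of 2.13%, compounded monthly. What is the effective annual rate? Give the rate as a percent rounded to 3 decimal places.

2.151%

EAR = (1 + 2.13%/12)^12 − 1 = (1 + 0.001775)^12 − 1.
(1 + 0.001775)^12 ≈ 1.021509, so EAR ≈ 2.15092%.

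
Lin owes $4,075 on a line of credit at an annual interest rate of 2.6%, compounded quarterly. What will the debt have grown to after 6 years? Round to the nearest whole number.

Periodic rate = 2.6%/4 = 0.0065; periods = 4·6 = 24.
A = 4,075·(1 + 0.0065)^24 ≈ 4,075·1.168236313 ≈ 4,760.5630.

$4,761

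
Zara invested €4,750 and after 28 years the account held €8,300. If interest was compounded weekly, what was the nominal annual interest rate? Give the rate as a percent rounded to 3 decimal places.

(1 + r/52)^1456 = 8,300/4,750 = 1.74737.
1 + r/52 = 1.74737^(1/1456) ≈ 1.000383, so r/52 ≈ 0.000383391.
r ≈ 52·0.000383391 = 1.99364%.

1.994%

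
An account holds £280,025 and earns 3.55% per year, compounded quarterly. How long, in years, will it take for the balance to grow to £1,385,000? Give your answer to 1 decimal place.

(1 + 0.008875)^(4t) = 1,385,000/280,025 = 4.946.
4t·ln(1 + 0.008875) = ln(4.946); 4t = 1.5986/0.00883585 ≈ 180.9194.
t ≈ 45.2299 years.

45.2 years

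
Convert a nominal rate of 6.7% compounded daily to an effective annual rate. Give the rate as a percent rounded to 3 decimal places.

EAR = (1 + 6.7%/365)^365 − 1 = (1 + 0.000183562)^365 − 1.
(1 + 0.000183562)^365 ≈ 1.069289, so EAR ≈ 6.92889%.

6.929%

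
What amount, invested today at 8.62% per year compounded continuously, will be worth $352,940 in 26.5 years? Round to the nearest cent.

$35,945.29

P = A·e^(−rt) = 352,940·e^(−2.2843).
e^(−2.2843) ≈ 0.10184532889, so P ≈ 35,945.2904.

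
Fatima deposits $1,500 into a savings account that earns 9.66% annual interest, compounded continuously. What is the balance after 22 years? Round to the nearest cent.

A = P·e^(rt) = 1,500·e^(0.0966·22) = 1,500·e^2.1252.
e^2.1252 ≈ 8.3745722351, so A ≈ 12,561.8584.

$12,561.86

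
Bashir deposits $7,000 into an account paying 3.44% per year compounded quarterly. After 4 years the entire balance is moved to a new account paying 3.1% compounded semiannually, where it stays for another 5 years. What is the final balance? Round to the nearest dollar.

After 4 years at 3.44%: 7,000 × 1.146841556 ≈ 8,027.8909.
Then 5 years at 3.1%: 8,027.8909 × 1.166270465 ≈ 9,362.6920.

$9,363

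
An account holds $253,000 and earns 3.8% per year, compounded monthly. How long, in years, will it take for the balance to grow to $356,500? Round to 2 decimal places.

(1 + 0.00316667)^(12t) = 356,500/253,000 = 1.4091.
12t·ln(1 + 0.00316667) = ln(1.4091); 12t = 0.34294/0.00316166 ≈ 108.4697.
t ≈ 9.0391 years.

9.04 years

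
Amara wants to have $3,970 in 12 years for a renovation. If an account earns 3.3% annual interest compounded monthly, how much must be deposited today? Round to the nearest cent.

$2,673.29

Periodic rate = 3.3%/12 = 0.00275; 144 periods.
P = 3,970/(1 + 0.00275)^144 ≈ 3,970/1.485061961 ≈ 2,673.2891.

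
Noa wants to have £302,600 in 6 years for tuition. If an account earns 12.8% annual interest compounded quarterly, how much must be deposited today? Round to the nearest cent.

Periodic rate = 12.8%/4 = 0.032; 24 periods.
P = 302,600/(1 + 0.032)^24 ≈ 302,600/2.12967206852 ≈ 142,087.6033.

£142,087.60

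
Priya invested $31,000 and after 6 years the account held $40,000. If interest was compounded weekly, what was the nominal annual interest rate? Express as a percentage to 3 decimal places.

The 312-period growth factor is 40,000/31,000 = 1.29032.
r/52 = 1.29032^(1/312) − 1 ≈ 0.000817296, so r ≈ 52·0.000817296 = 4.24994%.

4.250%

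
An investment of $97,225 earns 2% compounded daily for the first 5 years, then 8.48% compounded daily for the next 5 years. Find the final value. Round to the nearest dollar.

$164,182

After 5 years at 2%: 97,225 × 1.10516789033 ≈ 107,449.9481.
Then 5 years at 8.48%: 107,449.9481 × 1.52798634461 ≈ 164,182.0535.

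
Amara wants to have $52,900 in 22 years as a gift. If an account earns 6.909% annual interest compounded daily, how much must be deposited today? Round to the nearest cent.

Growth factor = (1 + 0.06909/365)^8030 ≈ 4.5714761496.
P = 52,900/4.5714761496 ≈ 11,571.7546.

$11,571.75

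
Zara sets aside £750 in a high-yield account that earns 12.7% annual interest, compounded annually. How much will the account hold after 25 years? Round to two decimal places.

Annual rate = 12.7% = 0.127; years = 25.
A = 750·(1 + 0.127)^25 ≈ 750·19.865426847 ≈ 14,899.0701.

£14,899.07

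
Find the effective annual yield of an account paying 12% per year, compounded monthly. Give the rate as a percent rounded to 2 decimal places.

12.68%

EAR = (1 + 12%/12)^12 − 1 = (1 + 0.01)^12 − 1.
(1 + 0.01)^12 ≈ 1.126825, so EAR ≈ 12.68250%.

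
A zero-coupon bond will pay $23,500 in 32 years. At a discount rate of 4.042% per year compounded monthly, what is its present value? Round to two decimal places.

Periodic rate = 4.042%/12 = 0.00336833; 384 periods.
P = 23,500/(1 + 0.04042/12)^384 ≈ 23,500/3.6373904339 ≈ 6,460.6757.

$6,460.68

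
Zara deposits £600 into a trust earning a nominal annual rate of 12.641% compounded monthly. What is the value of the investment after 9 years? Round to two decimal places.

£1,860.63

Growth factor = (1 + 0.12641/12)^108 ≈ 3.10104591.
A ≈ 600 × 3.10104591 ≈ 1,860.6275.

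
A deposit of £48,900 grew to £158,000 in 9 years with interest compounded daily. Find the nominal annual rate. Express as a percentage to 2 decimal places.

(1 + r/365)^3285 = 158,000/48,900 = 3.23108.
1 + r/365 = 3.23108^(1/3285) ≈ 1.000357, so r/365 ≈ 0.000357086.
r ≈ 365·0.000357086 = 13.03363%.

13.03%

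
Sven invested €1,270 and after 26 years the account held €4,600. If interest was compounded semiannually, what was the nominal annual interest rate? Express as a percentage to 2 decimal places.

(1 + r/2)^52 = 4,600/1,270 = 3.62205.
1 + r/2 = 3.62205^(1/52) ≈ 1.02506, so r/2 ≈ 0.0250596.
r ≈ 2·0.0250596 = 5.01192%.

5.01%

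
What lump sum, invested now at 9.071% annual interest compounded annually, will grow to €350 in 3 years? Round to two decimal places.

Annual rate = 9.071% = 0.09071; 3 periods.
P = 350/(1 + 0.09071)^3 ≈ 350/1.2975613 ≈ 269.7368.

€269.74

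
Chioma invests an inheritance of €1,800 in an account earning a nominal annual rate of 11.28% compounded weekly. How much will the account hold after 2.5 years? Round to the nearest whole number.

Growth factor = (1 + 0.1128/52)^130 ≈ 1.325373863.
A ≈ 1,800 × 1.325373863 ≈ 2,385.6730.

€2,386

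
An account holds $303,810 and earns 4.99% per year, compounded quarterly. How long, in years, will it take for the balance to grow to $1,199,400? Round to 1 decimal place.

27.7 years

We need (1 + 0.012475)^(4t) = 3.9479, so 4t = ln 3.9479 / ln 1.012475 ≈ 110.7593.
t ≈ 110.7593/4 = 27.6898 years.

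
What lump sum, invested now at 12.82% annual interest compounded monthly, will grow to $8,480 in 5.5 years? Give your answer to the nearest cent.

Periodic rate = 12.82%/12 = 0.0106833; 66 periods.
P = 8,480/(1 + 0.1282/12)^66 ≈ 8,480/2.016493684 ≈ 4,205.3194.

$4,205.32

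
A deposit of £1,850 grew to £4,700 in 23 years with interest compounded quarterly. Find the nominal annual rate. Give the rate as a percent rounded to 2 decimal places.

The 92-period growth factor is 4,700/1,850 = 2.54054.
r/4 = 2.54054^(1/92) − 1 ≈ 0.0101861, so r ≈ 4·0.0101861 = 4.07442%.

4.07%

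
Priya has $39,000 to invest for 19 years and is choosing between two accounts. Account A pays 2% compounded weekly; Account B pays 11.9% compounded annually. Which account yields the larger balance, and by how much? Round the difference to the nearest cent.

Account B, by $273,220.07

A: (1 + 0.02/52)^988 ≈ 1.4621777615, so 39,000 × 1.4621777615 ≈ 57,024.9327.
B: (1 + 0.119)^19 ≈ 8.46782051412, so 39,000 × 8.46782051412 ≈ 330,245.0001.
Difference ≈ 273,220.0674 in favor of B.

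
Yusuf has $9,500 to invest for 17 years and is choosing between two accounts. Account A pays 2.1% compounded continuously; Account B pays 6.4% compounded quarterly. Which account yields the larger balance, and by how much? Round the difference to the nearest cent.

A: e^(0.021·17) = e^0.357 ≈ 1.4290358699, so 9,500 × 1.4290358699 ≈ 13,575.8408.
B: (1 + 0.016)^68 ≈ 2.9428772011, so 9,500 × 2.9428772011 ≈ 27,957.3334.
Difference ≈ 14,381.4926 in favor of B.

Account B, by $14,381.49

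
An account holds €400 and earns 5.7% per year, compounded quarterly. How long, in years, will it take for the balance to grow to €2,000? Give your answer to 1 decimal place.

28.4 years

We need (1 + 0.01425)^(4t) = 5, so 4t = ln 5 / ln 1.01425 ≈ 113.7458.
t ≈ 113.7458/4 = 28.4365 years.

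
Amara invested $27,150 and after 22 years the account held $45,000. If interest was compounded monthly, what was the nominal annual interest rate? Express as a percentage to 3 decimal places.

(1 + r/12)^264 = 45,000/27,150 = 1.65746.
1 + r/12 = 1.65746^(1/264) ≈ 1.001916, so r/12 ≈ 0.00191579.
r ≈ 12·0.00191579 = 2.29895%.

2.299%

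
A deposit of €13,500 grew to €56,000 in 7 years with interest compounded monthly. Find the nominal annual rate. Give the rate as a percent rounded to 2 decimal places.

20.50%

(1 + r/12)^84 = 56,000/13,500 = 4.14815.
1 + r/12 = 4.14815^(1/84) ≈ 1.017081, so r/12 ≈ 0.0170807.
r ≈ 12·0.0170807 = 20.49682%.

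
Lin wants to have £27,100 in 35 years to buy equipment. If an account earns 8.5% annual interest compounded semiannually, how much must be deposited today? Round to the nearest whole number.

£1,471

Periodic rate = 8.5%/2 = 0.0425; 70 periods.
P = 27,100/(1 + 0.0425)^70 ≈ 27,100/18.421477298 ≈ 1,471.1089.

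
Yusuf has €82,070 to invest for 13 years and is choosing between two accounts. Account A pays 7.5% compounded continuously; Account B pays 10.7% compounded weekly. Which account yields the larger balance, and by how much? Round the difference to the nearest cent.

A: e^(0.075·13) = e^0.975 ≈ 2.65116721098, so 82,070 × 2.65116721098 ≈ 217,581.2930.
B: (1 + 0.107/52)^676 ≈ 4.01312739029, so 82,070 × 4.01312739029 ≈ 329,357.3649.
Difference ≈ 111,776.0719 in favor of B.

Account B, by €111,776.07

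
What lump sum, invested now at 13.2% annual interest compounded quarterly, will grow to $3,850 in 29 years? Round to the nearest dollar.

$89

Growth factor = (1 + 0.033)^116 ≈ 43.21527652.
P = 3,850/43.21527652 ≈ 89.0889.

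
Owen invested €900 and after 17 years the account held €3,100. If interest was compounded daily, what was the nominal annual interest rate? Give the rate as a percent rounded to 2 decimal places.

(1 + r/365)^6205 = 3,100/900 = 3.44444.
1 + r/365 = 3.44444^(1/6205) ≈ 1.000199, so r/365 ≈ 0.000199337.
r ≈ 365·0.000199337 = 7.27580%.

7.28%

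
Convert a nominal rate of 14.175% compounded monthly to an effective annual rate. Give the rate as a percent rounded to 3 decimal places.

15.133%

One year is 12 periods at 0.0118125 each: (1 + 0.0118125)^12 ≈ 1.151332.
EAR = 1.151332 − 1 ≈ 15.13318%.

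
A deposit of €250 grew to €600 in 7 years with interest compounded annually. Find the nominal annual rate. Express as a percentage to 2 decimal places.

(1 + r)^7 = 600/250 = 2.4.
1 + r = 2.4^(1/7) ≈ 1.133224, so r ≈ 0.133224.
r ≈ 13.32243%.

13.32%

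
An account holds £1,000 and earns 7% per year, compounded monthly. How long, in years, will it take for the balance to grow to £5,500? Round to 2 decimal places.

(1 + 0.00583333)^(12t) = 5,500/1,000 = 5.5.
12t·ln(1 + 0.00583333) = ln(5.5); 12t = 1.7047/0.00581639 ≈ 293.0941.
t ≈ 24.4245 years.

24.42 years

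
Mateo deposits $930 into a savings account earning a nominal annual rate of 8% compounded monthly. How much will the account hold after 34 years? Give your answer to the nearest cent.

$13,990.84

Growth factor = (1 + 0.08/12)^408 ≈ 15.043912574.
A ≈ 930 × 15.043912574 ≈ 13,990.8387.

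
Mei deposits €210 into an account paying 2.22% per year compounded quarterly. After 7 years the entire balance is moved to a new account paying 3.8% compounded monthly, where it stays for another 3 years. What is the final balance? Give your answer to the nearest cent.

Phase 1: 210·(1 + 0.00555)^28 ≈ 245.2009.
Phase 2: 245.2009·(1 + 0.038/12)^36 ≈ 274.7599.

€274.76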